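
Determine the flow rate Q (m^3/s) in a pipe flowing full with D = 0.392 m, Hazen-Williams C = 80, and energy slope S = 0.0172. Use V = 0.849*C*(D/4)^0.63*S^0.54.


For a full circular pipe, R = D/4 = 0.392/4 = 0.098 m.
V = 0.849 * 80 * 0.098^0.63 * 0.0172^0.54
  = 0.849 * 80 * 0.231458 * 0.111477
  = 1.7525 m/s.
Pipe area A = pi*D^2/4 = pi*0.392^2/4 = 0.1207 m^2.
Q = A * V = 0.1207 * 1.7525 = 0.2115 m^3/s.

0.2115


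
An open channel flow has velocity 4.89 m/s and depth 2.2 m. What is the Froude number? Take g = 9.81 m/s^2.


The Froude number is defined as Fr = V / sqrt(g*y).
g*y = 9.81 * 2.2 = 21.582.
sqrt(g*y) = sqrt(21.582) = 4.6456.
Fr = 4.89 / 4.6456 = 1.0526.

1.0526


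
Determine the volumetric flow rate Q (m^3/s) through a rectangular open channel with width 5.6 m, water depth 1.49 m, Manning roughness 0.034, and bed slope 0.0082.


For a rectangular channel, the cross-sectional area A = b * y = 5.6 * 1.49 = 8.34 m^2.
The wetted perimeter P = b + 2y = 5.6 + 2*1.49 = 8.58 m.
Hydraulic radius R = A/P = 8.34/8.58 = 0.9725 m.
Velocity V = (1/n)*R^(2/3)*S^(1/2) = (1/0.034)*0.9725^(2/3)*0.0082^(1/2) = 2.6143 m/s.
Discharge Q = A * V = 8.34 * 2.6143 = 21.814 m^3/s.

21.814


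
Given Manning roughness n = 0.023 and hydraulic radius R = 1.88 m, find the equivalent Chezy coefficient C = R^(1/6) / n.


The Chezy coefficient relates to Manning's n through C = R^(1/6) / n.
R^(1/6) = 1.88^(1/6) = 1.110946.
C = 1.110946 / 0.023 = 48.3 m^(1/2)/s.

48.3


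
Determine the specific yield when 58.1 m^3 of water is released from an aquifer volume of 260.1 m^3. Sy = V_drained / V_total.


Specific yield Sy = Volume drained / Total volume.
Sy = 58.1 / 260.1
   = 0.2234.

0.2234


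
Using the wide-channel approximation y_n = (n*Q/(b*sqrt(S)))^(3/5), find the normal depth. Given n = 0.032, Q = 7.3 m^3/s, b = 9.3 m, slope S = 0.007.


We use the wide-channel approximation y_n = (n*Q/(b*sqrt(S)))^(3/5).
sqrt(S) = sqrt(0.007) = 0.083666.
Numerator: n*Q = 0.032 * 7.3 = 0.2336.
Denominator: b*sqrt(S) = 9.3 * 0.083666 = 0.778094.
arg = 0.3002.
y_n = 0.3002^(3/5) = 0.4858 m.

0.4858


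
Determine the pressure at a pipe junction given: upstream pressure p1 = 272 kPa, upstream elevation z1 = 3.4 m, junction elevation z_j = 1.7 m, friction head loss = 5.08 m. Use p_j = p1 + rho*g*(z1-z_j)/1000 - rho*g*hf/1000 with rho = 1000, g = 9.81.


Junction pressure: p_j = p1 + rho*g*(z1 - z_j)/1000 - rho*g*hf/1000.
Elevation term = 1000*9.81*(3.4 - 1.7)/1000 = 16.677 kPa.
Friction term = 1000*9.81*5.08/1000 = 49.835 kPa.
p_j = 272 + 16.677 - 49.835 = 238.84 kPa.

238.84


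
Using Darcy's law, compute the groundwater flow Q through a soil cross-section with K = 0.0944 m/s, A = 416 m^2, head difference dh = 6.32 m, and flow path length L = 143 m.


Darcy's law: Q = K * A * i, where i = dh/L.
Hydraulic gradient i = 6.32 / 143 = 0.044196.
Q = 0.0944 * 416 * 0.044196
  = 1.7356 m^3/s.

1.7356


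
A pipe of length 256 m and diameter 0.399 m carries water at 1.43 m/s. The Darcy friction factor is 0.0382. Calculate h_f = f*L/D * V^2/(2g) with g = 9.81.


Darcy-Weisbach equation: h_f = f * (L/D) * V^2/(2g).
f * L/D = 0.0382 * 256/0.399 = 24.5093.
V^2/(2g) = 1.43^2 / (2*9.81) = 2.0449 / 19.62 = 0.1042 m.
h_f = 24.5093 * 0.1042 = 2.554 m.

2.554


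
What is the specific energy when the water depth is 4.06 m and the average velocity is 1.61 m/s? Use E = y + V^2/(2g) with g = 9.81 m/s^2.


Specific energy E = y + V^2/(2g).
Velocity head = V^2/(2g) = 1.61^2 / (2*9.81) = 2.5921 / 19.62 = 0.1321 m.
E = 4.06 + 0.1321 = 4.1921 m.

4.1921


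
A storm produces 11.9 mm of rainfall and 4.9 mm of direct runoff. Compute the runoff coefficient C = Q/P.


The runoff coefficient C = runoff depth / rainfall depth.
C = 4.9 / 11.9
  = 0.4118.

0.4118


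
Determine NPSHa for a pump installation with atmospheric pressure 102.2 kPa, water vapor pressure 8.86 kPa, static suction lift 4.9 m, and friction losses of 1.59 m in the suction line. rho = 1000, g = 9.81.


NPSHa = p_atm/(rho*g) - z_s - hf_s - p_vap/(rho*g).
p_atm/(rho*g) = 102.2*1000 / (1000*9.81) = 10.418 m.
p_vap/(rho*g) = 8.86*1000 / (1000*9.81) = 0.903 m.
NPSHa = 10.418 - 4.9 - 1.59 - 0.903
      = 3.02 m.

3.02


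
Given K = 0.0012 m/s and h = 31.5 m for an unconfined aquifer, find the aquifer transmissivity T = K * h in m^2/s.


Transmissivity is defined as T = K * h.
T = 0.0012 * 31.5
  = 0.0378 m^2/s.

0.0378


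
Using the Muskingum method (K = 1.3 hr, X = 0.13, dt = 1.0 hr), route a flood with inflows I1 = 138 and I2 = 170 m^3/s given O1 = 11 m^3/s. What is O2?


Muskingum coefficients:
denom = 2*K*(1-X) + dt = 2*1.3*(1-0.13) + 1.0 = 3.262.
C0 = (dt - 2*K*X)/denom = (1.0 - 2*1.3*0.13)/3.262 = 0.2029.
C1 = (dt + 2*K*X)/denom = (1.0 + 2*1.3*0.13)/3.262 = 0.4102.
C2 = (2*K*(1-X) - dt)/denom = 0.3869.
O2 = C0*I2 + C1*I1 + C2*O1
   = 0.2029*170 + 0.4102*138 + 0.3869*11
   = 95.36 m^3/s.

95.36


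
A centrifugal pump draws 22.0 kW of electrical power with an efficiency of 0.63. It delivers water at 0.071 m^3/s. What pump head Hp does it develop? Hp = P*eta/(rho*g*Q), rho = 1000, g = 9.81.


Pump head formula: Hp = P * eta / (rho * g * Q).
Numerator: P * eta = 22.0 * 1000 * 0.63 = 13860.0 W.
Denominator: rho * g * Q = 1000 * 9.81 * 0.071 = 696.51.
Hp = 13860.0 / 696.51 = 19.9 m.

19.9


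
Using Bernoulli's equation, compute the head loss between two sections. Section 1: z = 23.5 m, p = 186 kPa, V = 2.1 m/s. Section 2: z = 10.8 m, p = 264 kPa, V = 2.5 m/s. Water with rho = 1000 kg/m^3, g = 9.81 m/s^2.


Total head at each section: H = z + p/(rho*g) + V^2/(2g).
H1 = 23.5 + 186*1000/(1000*9.81) + 2.1^2/(2*9.81)
   = 23.5 + 18.96 + 0.2248
   = 42.685 m.
H2 = 10.8 + 264*1000/(1000*9.81) + 2.5^2/(2*9.81)
   = 10.8 + 26.911 + 0.3186
   = 38.03 m.
h_L = H1 - H2 = 42.685 - 38.03 = 4.655 m.

4.655


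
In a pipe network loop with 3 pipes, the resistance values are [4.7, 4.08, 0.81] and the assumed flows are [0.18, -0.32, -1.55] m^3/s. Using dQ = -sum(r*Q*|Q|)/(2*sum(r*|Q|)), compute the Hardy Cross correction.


Numerator terms (r*Q*|Q|): 4.7*0.18*|0.18| = 0.1523; 4.08*-0.32*|-0.32| = -0.4178; 0.81*-1.55*|-1.55| = -1.946.
Sum of numerator = -2.2115.
Denominator terms (r*|Q|): 4.7*|0.18| = 0.846; 4.08*|-0.32| = 1.3056; 0.81*|-1.55| = 1.2555.
2 * sum of denominator = 2 * 3.4071 = 6.8142.
dQ = --2.2115 / 6.8142 = 0.3245 m^3/s.

0.3245


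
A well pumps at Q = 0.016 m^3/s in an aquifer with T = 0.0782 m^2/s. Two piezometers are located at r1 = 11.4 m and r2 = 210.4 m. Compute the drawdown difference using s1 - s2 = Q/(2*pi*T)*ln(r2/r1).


Thiem equation: s1 - s2 = Q/(2*pi*T) * ln(r2/r1).
ln(r2/r1) = ln(210.4/11.4) = 2.9154.
Q/(2*pi*T) = 0.016 / (2*pi*0.0782) = 0.016 / 0.4913 = 0.0326.
s1 - s2 = 0.0326 * 2.9154 = 0.0949 m.

0.0949


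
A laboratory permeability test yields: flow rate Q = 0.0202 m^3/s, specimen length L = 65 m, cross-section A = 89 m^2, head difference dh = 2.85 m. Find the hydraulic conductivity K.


From K = Q*L / (A*dh):
Numerator: Q*L = 0.0202 * 65 = 1.313.
Denominator: A*dh = 89 * 2.85 = 253.65.
K = 1.313 / 253.65 = 0.005176 m/s.

0.005176


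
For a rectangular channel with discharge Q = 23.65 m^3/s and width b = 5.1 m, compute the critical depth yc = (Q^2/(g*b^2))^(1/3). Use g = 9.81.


Using yc = (Q^2 / (g * b^2))^(1/3):
Q^2 = 23.65^2 = 559.32.
g * b^2 = 9.81 * 5.1^2 = 9.81 * 26.01 = 255.16.
Q^2 / (g*b^2) = 559.32 / 255.16 = 2.192.
yc = 2.192^(1/3) = 1.299 m.

1.299


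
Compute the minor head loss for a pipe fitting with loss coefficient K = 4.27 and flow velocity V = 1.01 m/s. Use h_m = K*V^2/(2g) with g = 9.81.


Minor loss formula: h_m = K * V^2/(2g).
V^2 = 1.01^2 = 1.0201.
V^2/(2g) = 1.0201 / 19.62 = 0.052 m.
h_m = 4.27 * 0.052 = 0.222 m.

0.222


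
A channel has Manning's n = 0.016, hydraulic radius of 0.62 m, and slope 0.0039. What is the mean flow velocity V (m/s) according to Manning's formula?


Manning's equation gives V = (1/n) * R^(2/3) * S^(1/2).
First, compute R^(2/3) = 0.62^(2/3) = 0.7271.
Next, S^(1/2) = 0.0039^(1/2) = 0.06245.
Then 1/n = 1/0.016 = 62.5.
V = 62.5 * 0.7271 * 0.06245 = 2.838 m/s.

2.838


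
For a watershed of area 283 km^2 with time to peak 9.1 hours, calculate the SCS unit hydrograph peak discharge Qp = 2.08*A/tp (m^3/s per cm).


SCS formula: Qp = 2.08 * A / tp.
Qp = 2.08 * 283 / 9.1
   = 588.64 / 9.1
   = 64.69 m^3/s per cm.

64.69


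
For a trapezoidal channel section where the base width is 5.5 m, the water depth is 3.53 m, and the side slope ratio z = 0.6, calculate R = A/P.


For a trapezoidal section with side slope z:
A = (b + z*y)*y = (5.5 + 0.6*3.53)*3.53 = 26.892 m^2.
P = b + 2*y*sqrt(1 + z^2) = 5.5 + 2*3.53*sqrt(1 + 0.6^2) = 13.733 m.
R = A/P = 26.892 / 13.733 = 1.9581 m.

1.9581


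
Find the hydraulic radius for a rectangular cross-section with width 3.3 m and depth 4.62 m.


For a rectangular section:
Flow area A = b * y = 3.3 * 4.62 = 15.25 m^2.
Wetted perimeter P = b + 2y = 3.3 + 2*4.62 = 12.54 m.
Hydraulic radius R = A/P = 15.25 / 12.54 = 1.2158 m.

1.2158


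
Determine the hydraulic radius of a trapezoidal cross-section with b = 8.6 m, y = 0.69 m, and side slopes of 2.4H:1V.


For a trapezoidal section with side slope z:
A = (b + z*y)*y = (8.6 + 2.4*0.69)*0.69 = 7.077 m^2.
P = b + 2*y*sqrt(1 + z^2) = 8.6 + 2*0.69*sqrt(1 + 2.4^2) = 12.188 m.
R = A/P = 7.077 / 12.188 = 0.5806 m.

0.5806


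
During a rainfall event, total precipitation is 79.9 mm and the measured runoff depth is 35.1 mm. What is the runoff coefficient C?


The runoff coefficient C = runoff depth / rainfall depth.
C = 35.1 / 79.9
  = 0.4393.

0.4393


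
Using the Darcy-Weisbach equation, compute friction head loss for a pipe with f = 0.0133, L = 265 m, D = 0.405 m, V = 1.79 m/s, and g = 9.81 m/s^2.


Darcy-Weisbach equation: h_f = f * (L/D) * V^2/(2g).
f * L/D = 0.0133 * 265/0.405 = 8.7025.
V^2/(2g) = 1.79^2 / (2*9.81) = 3.2041 / 19.62 = 0.1633 m.
h_f = 8.7025 * 0.1633 = 1.421 m.

1.421


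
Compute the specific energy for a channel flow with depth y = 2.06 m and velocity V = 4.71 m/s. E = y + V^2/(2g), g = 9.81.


Specific energy E = y + V^2/(2g).
Velocity head = V^2/(2g) = 4.71^2 / (2*9.81) = 22.1841 / 19.62 = 1.1307 m.
E = 2.06 + 1.1307 = 3.1907 m.

3.1907


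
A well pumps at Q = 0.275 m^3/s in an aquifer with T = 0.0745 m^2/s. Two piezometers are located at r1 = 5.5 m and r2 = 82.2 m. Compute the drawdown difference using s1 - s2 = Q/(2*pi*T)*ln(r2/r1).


Thiem equation: s1 - s2 = Q/(2*pi*T) * ln(r2/r1).
ln(r2/r1) = ln(82.2/5.5) = 2.7044.
Q/(2*pi*T) = 0.275 / (2*pi*0.0745) = 0.275 / 0.4681 = 0.5875.
s1 - s2 = 0.5875 * 2.7044 = 1.5888 m.

1.5888


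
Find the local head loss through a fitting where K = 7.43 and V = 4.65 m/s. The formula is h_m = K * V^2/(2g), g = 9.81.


Minor loss formula: h_m = K * V^2/(2g).
V^2 = 4.65^2 = 21.6225.
V^2/(2g) = 21.6225 / 19.62 = 1.1021 m.
h_m = 7.43 * 1.1021 = 8.1883 m.

8.1883


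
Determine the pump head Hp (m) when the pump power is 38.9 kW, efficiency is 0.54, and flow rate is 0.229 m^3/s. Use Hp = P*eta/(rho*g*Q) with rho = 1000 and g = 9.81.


Pump head formula: Hp = P * eta / (rho * g * Q).
Numerator: P * eta = 38.9 * 1000 * 0.54 = 21006.0 W.
Denominator: rho * g * Q = 1000 * 9.81 * 0.229 = 2246.49.
Hp = 21006.0 / 2246.49 = 9.35 m.

9.35


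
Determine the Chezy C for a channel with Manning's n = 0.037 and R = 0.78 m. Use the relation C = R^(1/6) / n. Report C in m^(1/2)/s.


The Chezy coefficient relates to Manning's n through C = R^(1/6) / n.
R^(1/6) = 0.78^(1/6) = 0.959435.
C = 0.959435 / 0.037 = 25.93 m^(1/2)/s.

25.93


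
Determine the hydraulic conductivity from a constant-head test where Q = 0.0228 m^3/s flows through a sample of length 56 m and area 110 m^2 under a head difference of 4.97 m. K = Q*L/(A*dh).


From K = Q*L / (A*dh):
Numerator: Q*L = 0.0228 * 56 = 1.2768.
Denominator: A*dh = 110 * 4.97 = 546.7.
K = 1.2768 / 546.7 = 0.002335 m/s.

0.002335


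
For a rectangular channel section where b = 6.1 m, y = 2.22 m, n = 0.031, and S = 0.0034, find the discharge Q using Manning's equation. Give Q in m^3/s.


For a rectangular channel, the cross-sectional area A = b * y = 6.1 * 2.22 = 13.54 m^2.
The wetted perimeter P = b + 2y = 6.1 + 2*2.22 = 10.54 m.
Hydraulic radius R = A/P = 13.54/10.54 = 1.2848 m.
Velocity V = (1/n)*R^(2/3)*S^(1/2) = (1/0.031)*1.2848^(2/3)*0.0034^(1/2) = 2.223 m/s.
Discharge Q = A * V = 13.54 * 2.223 = 30.104 m^3/s.

30.104


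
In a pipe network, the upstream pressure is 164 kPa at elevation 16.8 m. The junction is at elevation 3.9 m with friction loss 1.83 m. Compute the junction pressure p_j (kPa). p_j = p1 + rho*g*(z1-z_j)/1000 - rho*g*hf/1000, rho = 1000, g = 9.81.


Junction pressure: p_j = p1 + rho*g*(z1 - z_j)/1000 - rho*g*hf/1000.
Elevation term = 1000*9.81*(16.8 - 3.9)/1000 = 126.549 kPa.
Friction term = 1000*9.81*1.83/1000 = 17.952 kPa.
p_j = 164 + 126.549 - 17.952 = 272.6 kPa.

272.6


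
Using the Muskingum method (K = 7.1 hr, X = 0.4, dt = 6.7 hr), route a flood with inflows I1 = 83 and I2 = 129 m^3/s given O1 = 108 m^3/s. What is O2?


Muskingum coefficients:
denom = 2*K*(1-X) + dt = 2*7.1*(1-0.4) + 6.7 = 15.22.
C0 = (dt - 2*K*X)/denom = (6.7 - 2*7.1*0.4)/15.22 = 0.067.
C1 = (dt + 2*K*X)/denom = (6.7 + 2*7.1*0.4)/15.22 = 0.8134.
C2 = (2*K*(1-X) - dt)/denom = 0.1196.
O2 = C0*I2 + C1*I1 + C2*O1
   = 0.067*129 + 0.8134*83 + 0.1196*108
   = 89.07 m^3/s.

89.07


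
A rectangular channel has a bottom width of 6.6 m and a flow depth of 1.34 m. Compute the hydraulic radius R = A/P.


For a rectangular section:
Flow area A = b * y = 6.6 * 1.34 = 8.84 m^2.
Wetted perimeter P = b + 2y = 6.6 + 2*1.34 = 9.28 m.
Hydraulic radius R = A/P = 8.84 / 9.28 = 0.953 m.

0.953


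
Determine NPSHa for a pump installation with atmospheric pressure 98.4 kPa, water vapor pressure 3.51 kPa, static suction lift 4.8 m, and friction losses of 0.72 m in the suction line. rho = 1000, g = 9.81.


NPSHa = p_atm/(rho*g) - z_s - hf_s - p_vap/(rho*g).
p_atm/(rho*g) = 98.4*1000 / (1000*9.81) = 10.031 m.
p_vap/(rho*g) = 3.51*1000 / (1000*9.81) = 0.358 m.
NPSHa = 10.031 - 4.8 - 0.72 - 0.358
      = 4.15 m.

4.15


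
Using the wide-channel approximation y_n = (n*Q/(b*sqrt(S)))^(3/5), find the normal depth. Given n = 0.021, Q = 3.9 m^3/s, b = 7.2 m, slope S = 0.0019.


We use the wide-channel approximation y_n = (n*Q/(b*sqrt(S)))^(3/5).
sqrt(S) = sqrt(0.0019) = 0.043589.
Numerator: n*Q = 0.021 * 3.9 = 0.0819.
Denominator: b*sqrt(S) = 7.2 * 0.043589 = 0.313841.
arg = 0.261.
y_n = 0.261^(3/5) = 0.4466 m.

0.4466


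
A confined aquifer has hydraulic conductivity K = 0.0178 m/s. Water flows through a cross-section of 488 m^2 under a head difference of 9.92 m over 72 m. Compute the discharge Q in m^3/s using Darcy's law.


Darcy's law: Q = K * A * i, where i = dh/L.
Hydraulic gradient i = 9.92 / 72 = 0.137778.
Q = 0.0178 * 488 * 0.137778
  = 1.1968 m^3/s.

1.1968


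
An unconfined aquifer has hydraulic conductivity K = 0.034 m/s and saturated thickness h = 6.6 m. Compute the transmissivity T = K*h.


Transmissivity is defined as T = K * h.
T = 0.034 * 6.6
  = 0.2244 m^2/s.

0.2244


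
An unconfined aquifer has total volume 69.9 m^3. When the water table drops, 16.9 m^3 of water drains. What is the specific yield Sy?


Specific yield Sy = Volume drained / Total volume.
Sy = 16.9 / 69.9
   = 0.2418.

0.2418


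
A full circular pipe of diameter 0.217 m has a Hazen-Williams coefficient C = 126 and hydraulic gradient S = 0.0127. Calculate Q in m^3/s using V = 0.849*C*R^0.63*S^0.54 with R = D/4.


For a full circular pipe, R = D/4 = 0.217/4 = 0.0542 m.
V = 0.849 * 126 * 0.0542^0.63 * 0.0127^0.54
  = 0.849 * 126 * 0.159467 * 0.094635
  = 1.6144 m/s.
Pipe area A = pi*D^2/4 = pi*0.217^2/4 = 0.037 m^2.
Q = A * V = 0.037 * 1.6144 = 0.0597 m^3/s.

0.0597


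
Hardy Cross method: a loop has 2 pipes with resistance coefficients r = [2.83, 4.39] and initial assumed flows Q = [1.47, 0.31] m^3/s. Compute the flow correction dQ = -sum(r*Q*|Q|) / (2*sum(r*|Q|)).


Numerator terms (r*Q*|Q|): 2.83*1.47*|1.47| = 6.1153; 4.39*0.31*|0.31| = 0.4219.
Sum of numerator = 6.5372.
Denominator terms (r*|Q|): 2.83*|1.47| = 4.1601; 4.39*|0.31| = 1.3609.
2 * sum of denominator = 2 * 5.521 = 11.042.
dQ = -6.5372 / 11.042 = -0.592 m^3/s.

-0.592


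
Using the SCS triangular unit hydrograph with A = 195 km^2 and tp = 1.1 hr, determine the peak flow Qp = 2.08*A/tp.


SCS formula: Qp = 2.08 * A / tp.
Qp = 2.08 * 195 / 1.1
   = 405.6 / 1.1
   = 368.73 m^3/s per cm.

368.73


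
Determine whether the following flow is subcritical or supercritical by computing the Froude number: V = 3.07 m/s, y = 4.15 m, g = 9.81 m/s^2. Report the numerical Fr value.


The Froude number is defined as Fr = V / sqrt(g*y).
g*y = 9.81 * 4.15 = 40.7115.
sqrt(g*y) = sqrt(40.7115) = 6.3806.
Fr = 3.07 / 6.3806 = 0.4811.
Since Fr < 1, the flow is subcritical.

0.4811


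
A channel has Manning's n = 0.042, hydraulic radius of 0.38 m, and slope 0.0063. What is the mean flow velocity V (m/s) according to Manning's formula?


Manning's equation gives V = (1/n) * R^(2/3) * S^(1/2).
First, compute R^(2/3) = 0.38^(2/3) = 0.5246.
Next, S^(1/2) = 0.0063^(1/2) = 0.079373.
Then 1/n = 1/0.042 = 23.81.
V = 23.81 * 0.5246 * 0.079373 = 0.9915 m/s.

0.9915


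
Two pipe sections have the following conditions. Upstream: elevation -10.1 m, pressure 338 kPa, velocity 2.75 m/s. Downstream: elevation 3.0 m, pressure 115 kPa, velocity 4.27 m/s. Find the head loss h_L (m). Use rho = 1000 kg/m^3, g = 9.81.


Total head at each section: H = z + p/(rho*g) + V^2/(2g).
H1 = -10.1 + 338*1000/(1000*9.81) + 2.75^2/(2*9.81)
   = -10.1 + 34.455 + 0.3854
   = 24.74 m.
H2 = 3.0 + 115*1000/(1000*9.81) + 4.27^2/(2*9.81)
   = 3.0 + 11.723 + 0.9293
   = 15.652 m.
h_L = H1 - H2 = 24.74 - 15.652 = 9.088 m.

9.088


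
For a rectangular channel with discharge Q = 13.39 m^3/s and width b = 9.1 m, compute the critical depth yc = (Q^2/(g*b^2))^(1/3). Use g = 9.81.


Using yc = (Q^2 / (g * b^2))^(1/3):
Q^2 = 13.39^2 = 179.29.
g * b^2 = 9.81 * 9.1^2 = 9.81 * 82.81 = 812.37.
Q^2 / (g*b^2) = 179.29 / 812.37 = 0.2207.
yc = 0.2207^(1/3) = 0.6043 m.

0.6043


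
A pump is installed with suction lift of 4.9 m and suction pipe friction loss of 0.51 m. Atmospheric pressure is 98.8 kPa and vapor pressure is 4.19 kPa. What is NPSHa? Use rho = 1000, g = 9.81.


NPSHa = p_atm/(rho*g) - z_s - hf_s - p_vap/(rho*g).
p_atm/(rho*g) = 98.8*1000 / (1000*9.81) = 10.071 m.
p_vap/(rho*g) = 4.19*1000 / (1000*9.81) = 0.427 m.
NPSHa = 10.071 - 4.9 - 0.51 - 0.427
      = 4.23 m.

4.23


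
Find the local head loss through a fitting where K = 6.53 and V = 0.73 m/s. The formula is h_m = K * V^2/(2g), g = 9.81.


Minor loss formula: h_m = K * V^2/(2g).
V^2 = 0.73^2 = 0.5329.
V^2/(2g) = 0.5329 / 19.62 = 0.0272 m.
h_m = 6.53 * 0.0272 = 0.1774 m.

0.1774


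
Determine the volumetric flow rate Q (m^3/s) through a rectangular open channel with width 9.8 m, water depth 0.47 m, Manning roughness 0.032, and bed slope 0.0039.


For a rectangular channel, the cross-sectional area A = b * y = 9.8 * 0.47 = 4.61 m^2.
The wetted perimeter P = b + 2y = 9.8 + 2*0.47 = 10.74 m.
Hydraulic radius R = A/P = 4.61/10.74 = 0.4289 m.
Velocity V = (1/n)*R^(2/3)*S^(1/2) = (1/0.032)*0.4289^(2/3)*0.0039^(1/2) = 1.1098 m/s.
Discharge Q = A * V = 4.61 * 1.1098 = 5.112 m^3/s.

5.112


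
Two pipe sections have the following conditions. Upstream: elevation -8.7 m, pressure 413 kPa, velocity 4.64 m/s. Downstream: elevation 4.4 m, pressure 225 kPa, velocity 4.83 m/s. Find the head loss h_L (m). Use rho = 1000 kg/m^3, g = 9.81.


Total head at each section: H = z + p/(rho*g) + V^2/(2g).
H1 = -8.7 + 413*1000/(1000*9.81) + 4.64^2/(2*9.81)
   = -8.7 + 42.1 + 1.0973
   = 34.497 m.
H2 = 4.4 + 225*1000/(1000*9.81) + 4.83^2/(2*9.81)
   = 4.4 + 22.936 + 1.189
   = 28.525 m.
h_L = H1 - H2 = 34.497 - 28.525 = 5.972 m.

5.972


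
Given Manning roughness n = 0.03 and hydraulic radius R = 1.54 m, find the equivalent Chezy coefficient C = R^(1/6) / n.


The Chezy coefficient relates to Manning's n through C = R^(1/6) / n.
R^(1/6) = 1.54^(1/6) = 1.074616.
C = 1.074616 / 0.03 = 35.82 m^(1/2)/s.

35.82


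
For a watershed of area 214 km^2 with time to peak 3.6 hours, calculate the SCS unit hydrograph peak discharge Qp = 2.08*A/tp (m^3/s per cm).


SCS formula: Qp = 2.08 * A / tp.
Qp = 2.08 * 214 / 3.6
   = 445.12 / 3.6
   = 123.64 m^3/s per cm.

123.64


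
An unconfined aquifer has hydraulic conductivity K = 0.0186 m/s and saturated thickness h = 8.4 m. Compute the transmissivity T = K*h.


Transmissivity is defined as T = K * h.
T = 0.0186 * 8.4
  = 0.1562 m^2/s.

0.1562


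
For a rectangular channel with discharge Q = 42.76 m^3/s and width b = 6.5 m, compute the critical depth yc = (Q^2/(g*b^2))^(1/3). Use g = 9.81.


Using yc = (Q^2 / (g * b^2))^(1/3):
Q^2 = 42.76^2 = 1828.42.
g * b^2 = 9.81 * 6.5^2 = 9.81 * 42.25 = 414.47.
Q^2 / (g*b^2) = 1828.42 / 414.47 = 4.4115.
yc = 4.4115^(1/3) = 1.6401 m.

1.6401


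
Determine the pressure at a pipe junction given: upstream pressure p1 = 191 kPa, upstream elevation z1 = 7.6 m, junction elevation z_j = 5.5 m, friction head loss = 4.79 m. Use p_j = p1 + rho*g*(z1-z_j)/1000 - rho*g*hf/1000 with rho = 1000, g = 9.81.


Junction pressure: p_j = p1 + rho*g*(z1 - z_j)/1000 - rho*g*hf/1000.
Elevation term = 1000*9.81*(7.6 - 5.5)/1000 = 20.601 kPa.
Friction term = 1000*9.81*4.79/1000 = 46.99 kPa.
p_j = 191 + 20.601 - 46.99 = 164.61 kPa.

164.61


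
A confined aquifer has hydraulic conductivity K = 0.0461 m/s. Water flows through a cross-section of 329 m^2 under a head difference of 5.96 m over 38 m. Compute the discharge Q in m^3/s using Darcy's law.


Darcy's law: Q = K * A * i, where i = dh/L.
Hydraulic gradient i = 5.96 / 38 = 0.156842.
Q = 0.0461 * 329 * 0.156842
  = 2.3788 m^3/s.

2.3788


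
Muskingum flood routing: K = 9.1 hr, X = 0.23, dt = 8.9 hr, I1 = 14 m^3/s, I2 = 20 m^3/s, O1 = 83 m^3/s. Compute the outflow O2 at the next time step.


Muskingum coefficients:
denom = 2*K*(1-X) + dt = 2*9.1*(1-0.23) + 8.9 = 22.914.
C0 = (dt - 2*K*X)/denom = (8.9 - 2*9.1*0.23)/22.914 = 0.2057.
C1 = (dt + 2*K*X)/denom = (8.9 + 2*9.1*0.23)/22.914 = 0.5711.
C2 = (2*K*(1-X) - dt)/denom = 0.2232.
O2 = C0*I2 + C1*I1 + C2*O1
   = 0.2057*20 + 0.5711*14 + 0.2232*83
   = 30.63 m^3/s.

30.63


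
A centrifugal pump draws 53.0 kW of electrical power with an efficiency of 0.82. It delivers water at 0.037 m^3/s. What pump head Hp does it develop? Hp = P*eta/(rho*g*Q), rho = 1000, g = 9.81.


Pump head formula: Hp = P * eta / (rho * g * Q).
Numerator: P * eta = 53.0 * 1000 * 0.82 = 43460.0 W.
Denominator: rho * g * Q = 1000 * 9.81 * 0.037 = 362.97.
Hp = 43460.0 / 362.97 = 119.73 m.

119.73


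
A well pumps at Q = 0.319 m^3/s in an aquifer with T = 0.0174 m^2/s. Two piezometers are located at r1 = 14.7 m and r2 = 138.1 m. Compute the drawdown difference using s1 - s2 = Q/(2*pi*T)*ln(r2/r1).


Thiem equation: s1 - s2 = Q/(2*pi*T) * ln(r2/r1).
ln(r2/r1) = ln(138.1/14.7) = 2.2401.
Q/(2*pi*T) = 0.319 / (2*pi*0.0174) = 0.319 / 0.1093 = 2.9178.
s1 - s2 = 2.9178 * 2.2401 = 6.5363 m.

6.5363


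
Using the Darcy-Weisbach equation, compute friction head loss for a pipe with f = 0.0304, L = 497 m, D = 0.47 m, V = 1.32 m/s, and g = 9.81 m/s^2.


Darcy-Weisbach equation: h_f = f * (L/D) * V^2/(2g).
f * L/D = 0.0304 * 497/0.47 = 32.1464.
V^2/(2g) = 1.32^2 / (2*9.81) = 1.7424 / 19.62 = 0.0888 m.
h_f = 32.1464 * 0.0888 = 2.855 m.

2.855


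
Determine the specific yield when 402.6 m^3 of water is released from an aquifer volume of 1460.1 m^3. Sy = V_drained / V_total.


Specific yield Sy = Volume drained / Total volume.
Sy = 402.6 / 1460.1
   = 0.2757.

0.2757


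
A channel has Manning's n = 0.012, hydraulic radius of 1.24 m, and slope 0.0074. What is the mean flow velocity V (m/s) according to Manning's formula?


Manning's equation gives V = (1/n) * R^(2/3) * S^(1/2).
First, compute R^(2/3) = 1.24^(2/3) = 1.1542.
Next, S^(1/2) = 0.0074^(1/2) = 0.086023.
Then 1/n = 1/0.012 = 83.33.
V = 83.33 * 1.1542 * 0.086023 = 8.274 m/s.

8.274


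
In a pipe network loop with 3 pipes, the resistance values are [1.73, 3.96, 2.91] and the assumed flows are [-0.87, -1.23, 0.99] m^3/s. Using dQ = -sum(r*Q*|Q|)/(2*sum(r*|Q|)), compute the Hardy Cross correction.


Numerator terms (r*Q*|Q|): 1.73*-0.87*|-0.87| = -1.3094; 3.96*-1.23*|-1.23| = -5.9911; 2.91*0.99*|0.99| = 2.8521.
Sum of numerator = -4.4484.
Denominator terms (r*|Q|): 1.73*|-0.87| = 1.5051; 3.96*|-1.23| = 4.8708; 2.91*|0.99| = 2.8809.
2 * sum of denominator = 2 * 9.2568 = 18.5136.
dQ = --4.4484 / 18.5136 = 0.2403 m^3/s.

0.2403


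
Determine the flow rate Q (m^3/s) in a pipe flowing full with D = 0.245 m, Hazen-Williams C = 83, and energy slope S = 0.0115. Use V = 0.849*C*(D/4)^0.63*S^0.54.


For a full circular pipe, R = D/4 = 0.245/4 = 0.0612 m.
V = 0.849 * 83 * 0.0612^0.63 * 0.0115^0.54
  = 0.849 * 83 * 0.172138 * 0.089697
  = 1.088 m/s.
Pipe area A = pi*D^2/4 = pi*0.245^2/4 = 0.0471 m^2.
Q = A * V = 0.0471 * 1.088 = 0.0513 m^3/s.

0.0513


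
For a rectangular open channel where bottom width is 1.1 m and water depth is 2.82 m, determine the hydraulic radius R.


For a rectangular section:
Flow area A = b * y = 1.1 * 2.82 = 3.1 m^2.
Wetted perimeter P = b + 2y = 1.1 + 2*2.82 = 6.74 m.
Hydraulic radius R = A/P = 3.1 / 6.74 = 0.4602 m.

0.4602


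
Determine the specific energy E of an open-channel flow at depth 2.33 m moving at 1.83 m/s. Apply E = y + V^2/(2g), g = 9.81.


Specific energy E = y + V^2/(2g).
Velocity head = V^2/(2g) = 1.83^2 / (2*9.81) = 3.3489 / 19.62 = 0.1707 m.
E = 2.33 + 0.1707 = 2.5007 m.

2.5007


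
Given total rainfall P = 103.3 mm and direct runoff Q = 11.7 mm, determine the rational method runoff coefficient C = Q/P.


The runoff coefficient C = runoff depth / rainfall depth.
C = 11.7 / 103.3
  = 0.1133.

0.1133


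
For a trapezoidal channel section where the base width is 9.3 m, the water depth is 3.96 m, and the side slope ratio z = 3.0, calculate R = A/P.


For a trapezoidal section with side slope z:
A = (b + z*y)*y = (9.3 + 3.0*3.96)*3.96 = 83.873 m^2.
P = b + 2*y*sqrt(1 + z^2) = 9.3 + 2*3.96*sqrt(1 + 3.0^2) = 34.345 m.
R = A/P = 83.873 / 34.345 = 2.4421 m.

2.4421


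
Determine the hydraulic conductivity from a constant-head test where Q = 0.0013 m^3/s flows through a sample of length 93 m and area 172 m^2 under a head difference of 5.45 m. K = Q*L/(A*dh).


From K = Q*L / (A*dh):
Numerator: Q*L = 0.0013 * 93 = 0.1209.
Denominator: A*dh = 172 * 5.45 = 937.4.
K = 0.1209 / 937.4 = 0.000129 m/s.

0.000129


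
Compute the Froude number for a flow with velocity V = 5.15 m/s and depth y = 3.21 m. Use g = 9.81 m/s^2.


The Froude number is defined as Fr = V / sqrt(g*y).
g*y = 9.81 * 3.21 = 31.4901.
sqrt(g*y) = sqrt(31.4901) = 5.6116.
Fr = 5.15 / 5.6116 = 0.9177.

0.9177


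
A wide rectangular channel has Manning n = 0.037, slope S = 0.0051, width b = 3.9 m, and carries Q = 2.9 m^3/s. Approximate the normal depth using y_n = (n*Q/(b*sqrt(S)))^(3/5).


We use the wide-channel approximation y_n = (n*Q/(b*sqrt(S)))^(3/5).
sqrt(S) = sqrt(0.0051) = 0.071414.
Numerator: n*Q = 0.037 * 2.9 = 0.1073.
Denominator: b*sqrt(S) = 3.9 * 0.071414 = 0.278515.
arg = 0.3853.
y_n = 0.3853^(3/5) = 0.5642 m.

0.5642


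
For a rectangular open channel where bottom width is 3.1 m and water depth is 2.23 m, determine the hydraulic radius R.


For a rectangular section:
Flow area A = b * y = 3.1 * 2.23 = 6.91 m^2.
Wetted perimeter P = b + 2y = 3.1 + 2*2.23 = 7.56 m.
Hydraulic radius R = A/P = 6.91 / 7.56 = 0.9144 m.

0.9144


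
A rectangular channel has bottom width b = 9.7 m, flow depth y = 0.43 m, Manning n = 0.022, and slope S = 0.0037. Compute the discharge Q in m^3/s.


For a rectangular channel, the cross-sectional area A = b * y = 9.7 * 0.43 = 4.17 m^2.
The wetted perimeter P = b + 2y = 9.7 + 2*0.43 = 10.56 m.
Hydraulic radius R = A/P = 4.17/10.56 = 0.395 m.
Velocity V = (1/n)*R^(2/3)*S^(1/2) = (1/0.022)*0.395^(2/3)*0.0037^(1/2) = 1.4884 m/s.
Discharge Q = A * V = 4.17 * 1.4884 = 6.208 m^3/s.

6.208


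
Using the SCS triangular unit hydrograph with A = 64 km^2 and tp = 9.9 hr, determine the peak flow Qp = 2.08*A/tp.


SCS formula: Qp = 2.08 * A / tp.
Qp = 2.08 * 64 / 9.9
   = 133.12 / 9.9
   = 13.45 m^3/s per cm.

13.45


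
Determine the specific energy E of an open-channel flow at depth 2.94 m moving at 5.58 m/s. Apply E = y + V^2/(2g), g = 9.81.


Specific energy E = y + V^2/(2g).
Velocity head = V^2/(2g) = 5.58^2 / (2*9.81) = 31.1364 / 19.62 = 1.587 m.
E = 2.94 + 1.587 = 4.527 m.

4.527


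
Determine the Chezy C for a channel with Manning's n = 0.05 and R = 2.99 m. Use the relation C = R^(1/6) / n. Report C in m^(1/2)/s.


The Chezy coefficient relates to Manning's n through C = R^(1/6) / n.
R^(1/6) = 2.99^(1/6) = 1.200269.
C = 1.200269 / 0.05 = 24.01 m^(1/2)/s.

24.01


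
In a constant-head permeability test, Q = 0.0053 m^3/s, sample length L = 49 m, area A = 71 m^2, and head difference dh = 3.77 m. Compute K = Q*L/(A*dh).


From K = Q*L / (A*dh):
Numerator: Q*L = 0.0053 * 49 = 0.2597.
Denominator: A*dh = 71 * 3.77 = 267.67.
K = 0.2597 / 267.67 = 0.00097 m/s.

0.00097


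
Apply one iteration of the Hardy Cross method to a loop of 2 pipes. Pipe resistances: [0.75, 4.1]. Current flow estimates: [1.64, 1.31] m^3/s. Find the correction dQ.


Numerator terms (r*Q*|Q|): 0.75*1.64*|1.64| = 2.0172; 4.1*1.31*|1.31| = 7.036.
Sum of numerator = 9.0532.
Denominator terms (r*|Q|): 0.75*|1.64| = 1.23; 4.1*|1.31| = 5.371.
2 * sum of denominator = 2 * 6.601 = 13.202.
dQ = -9.0532 / 13.202 = -0.6857 m^3/s.

-0.6857


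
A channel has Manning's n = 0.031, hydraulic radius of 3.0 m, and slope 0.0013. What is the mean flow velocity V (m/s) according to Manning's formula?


Manning's equation gives V = (1/n) * R^(2/3) * S^(1/2).
First, compute R^(2/3) = 3.0^(2/3) = 2.0801.
Next, S^(1/2) = 0.0013^(1/2) = 0.036056.
Then 1/n = 1/0.031 = 32.26.
V = 32.26 * 2.0801 * 0.036056 = 2.4193 m/s.

2.4193


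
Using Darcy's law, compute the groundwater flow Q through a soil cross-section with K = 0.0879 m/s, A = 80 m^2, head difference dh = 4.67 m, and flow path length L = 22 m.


Darcy's law: Q = K * A * i, where i = dh/L.
Hydraulic gradient i = 4.67 / 22 = 0.212273.
Q = 0.0879 * 80 * 0.212273
  = 1.4927 m^3/s.

1.4927


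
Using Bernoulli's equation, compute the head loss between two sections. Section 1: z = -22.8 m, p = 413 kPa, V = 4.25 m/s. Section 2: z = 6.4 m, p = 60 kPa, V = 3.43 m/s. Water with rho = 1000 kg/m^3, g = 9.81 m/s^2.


Total head at each section: H = z + p/(rho*g) + V^2/(2g).
H1 = -22.8 + 413*1000/(1000*9.81) + 4.25^2/(2*9.81)
   = -22.8 + 42.1 + 0.9206
   = 20.221 m.
H2 = 6.4 + 60*1000/(1000*9.81) + 3.43^2/(2*9.81)
   = 6.4 + 6.116 + 0.5996
   = 13.116 m.
h_L = H1 - H2 = 20.221 - 13.116 = 7.105 m.

7.105


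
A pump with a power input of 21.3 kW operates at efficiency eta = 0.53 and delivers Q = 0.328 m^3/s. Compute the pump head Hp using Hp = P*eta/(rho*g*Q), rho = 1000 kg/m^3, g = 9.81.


Pump head formula: Hp = P * eta / (rho * g * Q).
Numerator: P * eta = 21.3 * 1000 * 0.53 = 11289.0 W.
Denominator: rho * g * Q = 1000 * 9.81 * 0.328 = 3217.68.
Hp = 11289.0 / 3217.68 = 3.51 m.

3.51


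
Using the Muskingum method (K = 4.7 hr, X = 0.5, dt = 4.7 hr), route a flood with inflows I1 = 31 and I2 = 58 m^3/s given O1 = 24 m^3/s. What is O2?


Muskingum coefficients:
denom = 2*K*(1-X) + dt = 2*4.7*(1-0.5) + 4.7 = 9.4.
C0 = (dt - 2*K*X)/denom = (4.7 - 2*4.7*0.5)/9.4 = 0.0.
C1 = (dt + 2*K*X)/denom = (4.7 + 2*4.7*0.5)/9.4 = 1.0.
C2 = (2*K*(1-X) - dt)/denom = 0.0.
O2 = C0*I2 + C1*I1 + C2*O1
   = 0.0*58 + 1.0*31 + 0.0*24
   = 31.0 m^3/s.

31.0


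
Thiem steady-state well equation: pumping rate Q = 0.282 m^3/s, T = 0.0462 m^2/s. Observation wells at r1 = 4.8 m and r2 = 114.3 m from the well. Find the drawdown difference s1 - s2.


Thiem equation: s1 - s2 = Q/(2*pi*T) * ln(r2/r1).
ln(r2/r1) = ln(114.3/4.8) = 3.1702.
Q/(2*pi*T) = 0.282 / (2*pi*0.0462) = 0.282 / 0.2903 = 0.9715.
s1 - s2 = 0.9715 * 3.1702 = 3.0797 m.

3.0797


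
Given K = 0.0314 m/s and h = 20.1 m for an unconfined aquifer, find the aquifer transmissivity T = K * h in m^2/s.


Transmissivity is defined as T = K * h.
T = 0.0314 * 20.1
  = 0.6311 m^2/s.

0.6311


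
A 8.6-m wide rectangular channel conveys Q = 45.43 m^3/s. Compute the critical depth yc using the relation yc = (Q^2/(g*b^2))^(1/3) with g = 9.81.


Using yc = (Q^2 / (g * b^2))^(1/3):
Q^2 = 45.43^2 = 2063.88.
g * b^2 = 9.81 * 8.6^2 = 9.81 * 73.96 = 725.55.
Q^2 / (g*b^2) = 2063.88 / 725.55 = 2.8446.
yc = 2.8446^(1/3) = 1.4169 m.

1.4169


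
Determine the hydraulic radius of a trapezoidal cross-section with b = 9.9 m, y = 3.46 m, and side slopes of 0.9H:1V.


For a trapezoidal section with side slope z:
A = (b + z*y)*y = (9.9 + 0.9*3.46)*3.46 = 45.028 m^2.
P = b + 2*y*sqrt(1 + z^2) = 9.9 + 2*3.46*sqrt(1 + 0.9^2) = 19.21 m.
R = A/P = 45.028 / 19.21 = 2.344 m.

2.344


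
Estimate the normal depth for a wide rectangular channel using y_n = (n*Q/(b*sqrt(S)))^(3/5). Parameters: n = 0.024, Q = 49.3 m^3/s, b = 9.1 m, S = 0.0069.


We use the wide-channel approximation y_n = (n*Q/(b*sqrt(S)))^(3/5).
sqrt(S) = sqrt(0.0069) = 0.083066.
Numerator: n*Q = 0.024 * 49.3 = 1.1832.
Denominator: b*sqrt(S) = 9.1 * 0.083066 = 0.755901.
arg = 1.5653.
y_n = 1.5653^(3/5) = 1.3084 m.

1.3084


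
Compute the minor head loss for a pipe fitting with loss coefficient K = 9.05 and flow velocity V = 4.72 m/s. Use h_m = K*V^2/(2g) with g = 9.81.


Minor loss formula: h_m = K * V^2/(2g).
V^2 = 4.72^2 = 22.2784.
V^2/(2g) = 22.2784 / 19.62 = 1.1355 m.
h_m = 9.05 * 1.1355 = 10.2762 m.

10.2762


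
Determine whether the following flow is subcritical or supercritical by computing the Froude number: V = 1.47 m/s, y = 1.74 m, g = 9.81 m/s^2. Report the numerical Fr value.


The Froude number is defined as Fr = V / sqrt(g*y).
g*y = 9.81 * 1.74 = 17.0694.
sqrt(g*y) = sqrt(17.0694) = 4.1315.
Fr = 1.47 / 4.1315 = 0.3558.
Since Fr < 1, the flow is subcritical.

0.3558


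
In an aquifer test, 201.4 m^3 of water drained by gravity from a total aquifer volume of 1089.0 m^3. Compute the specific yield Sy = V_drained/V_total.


Specific yield Sy = Volume drained / Total volume.
Sy = 201.4 / 1089.0
   = 0.1849.

0.1849


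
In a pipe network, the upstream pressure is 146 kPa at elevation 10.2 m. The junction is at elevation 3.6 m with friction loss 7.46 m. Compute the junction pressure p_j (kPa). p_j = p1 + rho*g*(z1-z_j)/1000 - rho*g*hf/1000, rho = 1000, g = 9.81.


Junction pressure: p_j = p1 + rho*g*(z1 - z_j)/1000 - rho*g*hf/1000.
Elevation term = 1000*9.81*(10.2 - 3.6)/1000 = 64.746 kPa.
Friction term = 1000*9.81*7.46/1000 = 73.183 kPa.
p_j = 146 + 64.746 - 73.183 = 137.56 kPa.

137.56


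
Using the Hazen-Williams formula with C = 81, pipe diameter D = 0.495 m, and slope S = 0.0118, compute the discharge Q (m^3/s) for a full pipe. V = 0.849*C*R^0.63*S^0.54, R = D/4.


For a full circular pipe, R = D/4 = 0.495/4 = 0.1237 m.
V = 0.849 * 81 * 0.1237^0.63 * 0.0118^0.54
  = 0.849 * 81 * 0.268104 * 0.090953
  = 1.6769 m/s.
Pipe area A = pi*D^2/4 = pi*0.495^2/4 = 0.1924 m^2.
Q = A * V = 0.1924 * 1.6769 = 0.3227 m^3/s.

0.3227


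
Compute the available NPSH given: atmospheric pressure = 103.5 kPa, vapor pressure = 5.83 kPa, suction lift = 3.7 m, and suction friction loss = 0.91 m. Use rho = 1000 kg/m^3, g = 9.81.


NPSHa = p_atm/(rho*g) - z_s - hf_s - p_vap/(rho*g).
p_atm/(rho*g) = 103.5*1000 / (1000*9.81) = 10.55 m.
p_vap/(rho*g) = 5.83*1000 / (1000*9.81) = 0.594 m.
NPSHa = 10.55 - 3.7 - 0.91 - 0.594
      = 5.35 m.

5.35


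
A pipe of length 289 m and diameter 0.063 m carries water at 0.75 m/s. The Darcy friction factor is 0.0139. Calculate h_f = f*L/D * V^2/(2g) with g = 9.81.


Darcy-Weisbach equation: h_f = f * (L/D) * V^2/(2g).
f * L/D = 0.0139 * 289/0.063 = 63.7635.
V^2/(2g) = 0.75^2 / (2*9.81) = 0.5625 / 19.62 = 0.0287 m.
h_f = 63.7635 * 0.0287 = 1.828 m.

1.828


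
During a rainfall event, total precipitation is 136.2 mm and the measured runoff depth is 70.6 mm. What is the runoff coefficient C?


The runoff coefficient C = runoff depth / rainfall depth.
C = 70.6 / 136.2
  = 0.5184.

0.5184


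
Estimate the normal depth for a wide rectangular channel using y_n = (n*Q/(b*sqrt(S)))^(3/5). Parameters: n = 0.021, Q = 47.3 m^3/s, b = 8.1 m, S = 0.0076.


We use the wide-channel approximation y_n = (n*Q/(b*sqrt(S)))^(3/5).
sqrt(S) = sqrt(0.0076) = 0.087178.
Numerator: n*Q = 0.021 * 47.3 = 0.9933.
Denominator: b*sqrt(S) = 8.1 * 0.087178 = 0.706142.
arg = 1.4067.
y_n = 1.4067^(3/5) = 1.2272 m.

1.2272


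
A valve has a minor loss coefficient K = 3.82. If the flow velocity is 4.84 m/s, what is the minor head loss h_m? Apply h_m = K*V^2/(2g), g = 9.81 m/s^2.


Minor loss formula: h_m = K * V^2/(2g).
V^2 = 4.84^2 = 23.4256.
V^2/(2g) = 23.4256 / 19.62 = 1.194 m.
h_m = 3.82 * 1.194 = 4.5609 m.

4.5609


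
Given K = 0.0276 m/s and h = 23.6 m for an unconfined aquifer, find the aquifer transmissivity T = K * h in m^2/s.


Transmissivity is defined as T = K * h.
T = 0.0276 * 23.6
  = 0.6514 m^2/s.

0.6514


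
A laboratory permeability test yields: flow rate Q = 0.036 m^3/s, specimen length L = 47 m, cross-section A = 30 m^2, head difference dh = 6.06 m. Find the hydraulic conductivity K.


From K = Q*L / (A*dh):
Numerator: Q*L = 0.036 * 47 = 1.692.
Denominator: A*dh = 30 * 6.06 = 181.8.
K = 1.692 / 181.8 = 0.009307 m/s.

0.009307


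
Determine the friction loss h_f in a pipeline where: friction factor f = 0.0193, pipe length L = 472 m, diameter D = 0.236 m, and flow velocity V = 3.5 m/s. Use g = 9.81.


Darcy-Weisbach equation: h_f = f * (L/D) * V^2/(2g).
f * L/D = 0.0193 * 472/0.236 = 38.6.
V^2/(2g) = 3.5^2 / (2*9.81) = 12.25 / 19.62 = 0.6244 m.
h_f = 38.6 * 0.6244 = 24.1 m.

24.1


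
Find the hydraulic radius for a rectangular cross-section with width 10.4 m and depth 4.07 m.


For a rectangular section:
Flow area A = b * y = 10.4 * 4.07 = 42.33 m^2.
Wetted perimeter P = b + 2y = 10.4 + 2*4.07 = 18.54 m.
Hydraulic radius R = A/P = 42.33 / 18.54 = 2.2831 m.

2.2831


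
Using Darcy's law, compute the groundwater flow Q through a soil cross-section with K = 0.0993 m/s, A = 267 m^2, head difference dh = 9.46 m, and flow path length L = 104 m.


Darcy's law: Q = K * A * i, where i = dh/L.
Hydraulic gradient i = 9.46 / 104 = 0.090962.
Q = 0.0993 * 267 * 0.090962
  = 2.4117 m^3/s.

2.4117


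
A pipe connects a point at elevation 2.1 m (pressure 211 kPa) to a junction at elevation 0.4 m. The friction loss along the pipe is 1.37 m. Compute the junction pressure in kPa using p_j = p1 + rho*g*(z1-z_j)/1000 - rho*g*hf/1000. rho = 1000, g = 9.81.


Junction pressure: p_j = p1 + rho*g*(z1 - z_j)/1000 - rho*g*hf/1000.
Elevation term = 1000*9.81*(2.1 - 0.4)/1000 = 16.677 kPa.
Friction term = 1000*9.81*1.37/1000 = 13.44 kPa.
p_j = 211 + 16.677 - 13.44 = 214.24 kPa.

214.24


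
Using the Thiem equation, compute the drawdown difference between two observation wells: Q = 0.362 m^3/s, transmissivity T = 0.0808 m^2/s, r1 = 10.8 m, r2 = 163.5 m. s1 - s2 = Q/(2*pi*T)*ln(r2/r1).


Thiem equation: s1 - s2 = Q/(2*pi*T) * ln(r2/r1).
ln(r2/r1) = ln(163.5/10.8) = 2.7173.
Q/(2*pi*T) = 0.362 / (2*pi*0.0808) = 0.362 / 0.5077 = 0.713.
s1 - s2 = 0.713 * 2.7173 = 1.9375 m.

1.9375


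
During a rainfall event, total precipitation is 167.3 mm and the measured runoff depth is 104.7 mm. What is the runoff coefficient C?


The runoff coefficient C = runoff depth / rainfall depth.
C = 104.7 / 167.3
  = 0.6258.

0.6258


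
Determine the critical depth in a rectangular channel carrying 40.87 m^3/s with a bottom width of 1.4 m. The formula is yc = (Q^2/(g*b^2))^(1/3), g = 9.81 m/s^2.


Using yc = (Q^2 / (g * b^2))^(1/3):
Q^2 = 40.87^2 = 1670.36.
g * b^2 = 9.81 * 1.4^2 = 9.81 * 1.96 = 19.23.
Q^2 / (g*b^2) = 1670.36 / 19.23 = 86.8622.
yc = 86.8622^(1/3) = 4.4289 m.

4.4289
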